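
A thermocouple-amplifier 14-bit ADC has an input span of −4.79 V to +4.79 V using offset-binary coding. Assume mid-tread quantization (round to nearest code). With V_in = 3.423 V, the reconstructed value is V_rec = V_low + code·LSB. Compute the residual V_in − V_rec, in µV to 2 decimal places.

Step size: 9.58 V ÷ 2^14 = 0.585 mV.
(3.423 − (−4.79))/0.000584717 = 14046.1161; round gives code 14046.
V_rec = (−4.79) + 14046·0.000584717 = 3.4229321 V.
V_in − V_rec = 6.78711e-05 V = 67.87 µV.

67.87 µV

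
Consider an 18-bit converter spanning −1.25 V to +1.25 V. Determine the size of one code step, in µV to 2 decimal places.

Full-scale span = 2.5 V.
LSB = 2.5 / 2^18 = 2.5 / 262144 = 9.53674e-06 V = 9.54 µV.

9.54 µV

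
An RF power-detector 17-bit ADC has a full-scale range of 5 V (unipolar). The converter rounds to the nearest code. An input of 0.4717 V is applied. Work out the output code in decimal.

LSB = 5 V / 131072 = 38.15 µV.
(0.4717 − 0) / 3.8147e-05 = 12365.332 LSBs.
round(12365.332) = 12365.

code 12365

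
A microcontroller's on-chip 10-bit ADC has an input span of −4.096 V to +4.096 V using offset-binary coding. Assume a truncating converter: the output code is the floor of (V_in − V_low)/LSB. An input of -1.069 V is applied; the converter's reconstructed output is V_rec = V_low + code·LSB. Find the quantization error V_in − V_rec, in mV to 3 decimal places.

3.000 mV

One LSB is 8.192 V / 1024 = 8.000 mV.
(V_in − V_low)/LSB = (-1.069 − (−4.096))/0.008 = 378.3750 → code 378 (floor).
V_rec = (−4.096) + 378·0.008 = -1.072 V.
Error = -1.069 − (−1.072) = 0.003 V = 3.000 mV.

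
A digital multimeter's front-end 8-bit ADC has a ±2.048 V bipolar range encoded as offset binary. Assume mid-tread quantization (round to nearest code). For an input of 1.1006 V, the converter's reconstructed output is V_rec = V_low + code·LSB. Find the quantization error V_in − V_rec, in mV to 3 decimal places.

LSB = 4.096/2^8 = 16.000 mV.
(1.1006 − (−2.048))/0.016 = 196.7875; round gives code 197.
Reconstructed: 1.104 V.
Error = 1.1006 − 1.104 = -0.0034 V = -3.400 mV.

-3.400 mV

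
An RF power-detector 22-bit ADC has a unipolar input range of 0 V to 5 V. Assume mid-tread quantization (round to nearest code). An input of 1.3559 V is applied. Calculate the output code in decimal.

code 1137411

Full-scale span = 5 V; LSB = 5/2^22 = 1.19 µV.
(V_in − V_low)/LSB = (1.3559 − 0) / 1.19209e-06 = 1137411.359.
So the output code is 1137411.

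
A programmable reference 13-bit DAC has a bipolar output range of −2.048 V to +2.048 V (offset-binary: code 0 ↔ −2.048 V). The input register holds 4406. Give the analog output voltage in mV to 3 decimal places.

LSB = 4.096 V / 2^13 = 0.500 mV.
V_out = (−2.048) + 4406 × 0.0005 V = 0.155 V.
= 155.000 mV.

155.000 mV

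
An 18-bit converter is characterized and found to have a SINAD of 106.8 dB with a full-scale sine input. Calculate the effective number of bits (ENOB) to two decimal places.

ENOB = (SINAD − 1.76) / 6.02 = (106.8 − 1.76)/6.02 = 17.449.

17.45 bits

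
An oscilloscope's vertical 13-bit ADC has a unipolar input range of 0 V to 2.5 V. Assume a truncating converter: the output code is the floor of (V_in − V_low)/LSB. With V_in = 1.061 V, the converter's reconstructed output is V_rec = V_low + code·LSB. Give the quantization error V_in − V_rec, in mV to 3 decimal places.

0.209 mV

LSB = 2.5/2^13 = 305.18 µV.
(1.061 − 0)/0.000305176 = 3476.6848; ⌊·⌋ gives code 3476.
Reconstructed: 1.060791 V.
Error = 1.061 − 1.060791 = 0.000208984 V = 0.209 mV.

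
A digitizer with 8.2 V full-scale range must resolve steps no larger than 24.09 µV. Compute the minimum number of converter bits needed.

19 bits

Number of steps required ≥ 8.2 V / 24.09 µV = 340390.20.
Need 2^N ≥ 340390.20; 2^18 = 262144, 2^19 = 524288.
Minimum N = 19.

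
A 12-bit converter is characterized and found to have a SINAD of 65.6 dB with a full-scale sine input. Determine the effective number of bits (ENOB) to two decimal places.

10.60 bits

ENOB = (SINAD − 1.76) / 6.02 = (65.6 − 1.76)/6.02 = 10.605.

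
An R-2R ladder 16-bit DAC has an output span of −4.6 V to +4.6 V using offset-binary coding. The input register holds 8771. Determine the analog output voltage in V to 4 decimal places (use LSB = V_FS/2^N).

LSB = 9.2 V / 2^16 = 140.38 µV.
V_out = (−4.6) + 8771 × 0.000140381 V = -3.36872 V.

-3.3687 V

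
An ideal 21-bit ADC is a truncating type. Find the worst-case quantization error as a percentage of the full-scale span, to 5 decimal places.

Truncating → worst-case error = 1 LSB = V_FS/2^21, so 100/2097152 = 4.76837e-05 % of full scale.

0.00005 %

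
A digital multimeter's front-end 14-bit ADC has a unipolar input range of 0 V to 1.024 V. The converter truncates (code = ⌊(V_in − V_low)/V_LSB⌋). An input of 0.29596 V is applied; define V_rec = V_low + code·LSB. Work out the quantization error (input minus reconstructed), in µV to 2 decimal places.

22.50 µV

LSB = 1.024/2^14 = 62.50 µV.
(V_in − V_low)/LSB = (0.29596 − 0)/6.25e-05 = 4735.3600 → code 4735 (floor).
Reconstructed: 0.2959375 V.
V_in − V_rec = 2.25e-05 V = 22.50 µV.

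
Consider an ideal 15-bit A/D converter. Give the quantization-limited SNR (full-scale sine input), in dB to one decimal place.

SNR ≈ 6.02·N + 1.76 dB = 6.02·15 + 1.76 = 92.06 dB.

92.1 dB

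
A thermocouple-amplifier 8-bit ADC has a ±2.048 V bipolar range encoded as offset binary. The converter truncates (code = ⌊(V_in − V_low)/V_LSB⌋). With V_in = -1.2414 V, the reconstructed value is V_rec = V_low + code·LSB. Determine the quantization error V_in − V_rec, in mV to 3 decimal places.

Step size: 4.096 V ÷ 2^8 = 16.000 mV.
(-1.2414 − (−2.048))/0.016 = 50.4125; ⌊·⌋ gives code 50.
V_rec = (−2.048) + 50·0.016 = -1.248 V.
Difference: 0.0066 V → 6.600 mV.

6.600 mV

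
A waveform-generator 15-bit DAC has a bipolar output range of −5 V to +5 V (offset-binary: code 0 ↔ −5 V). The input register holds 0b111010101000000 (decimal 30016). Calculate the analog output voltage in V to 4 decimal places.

4.1602 V

LSB = 10 V / 2^15 = 305.18 µV.
Code 0b111010101000000 = 30016 decimal.
V_out = (−5) + 30016 × 0.000305176 V = 4.16016 V.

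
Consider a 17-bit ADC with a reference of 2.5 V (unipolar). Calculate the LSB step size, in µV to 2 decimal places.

Full-scale span = 2.5 V.
LSB = 2.5 / 2^17 = 2.5 / 131072 = 1.90735e-05 V = 19.07 µV.

19.07 µV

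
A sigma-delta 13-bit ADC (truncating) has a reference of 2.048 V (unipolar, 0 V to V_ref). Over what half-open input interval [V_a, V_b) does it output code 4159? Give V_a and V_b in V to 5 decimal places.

[1.03975 V, 1.04000 V)

LSB = 2.048/2^13 = 250.00 µV.
V_a = V_low + 4159·LSB = 1.03975 V; V_b = V_low + 4160·LSB = 1.04 V.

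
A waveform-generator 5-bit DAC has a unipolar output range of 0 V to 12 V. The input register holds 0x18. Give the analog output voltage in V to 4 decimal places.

LSB = 12 V / 2^5 = 375.000 mV.
Code 0x18 = 24 decimal.
V_out = 0 + 24 × 0.375 V = 9 V.

9.0000 V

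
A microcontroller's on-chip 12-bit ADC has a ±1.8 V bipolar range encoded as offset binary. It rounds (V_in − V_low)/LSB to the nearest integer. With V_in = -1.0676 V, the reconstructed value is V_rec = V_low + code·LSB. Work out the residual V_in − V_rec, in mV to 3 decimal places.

One LSB is 3.6 V / 4096 = 0.879 mV.
(-1.0676 − (−1.8))/0.000878906 = 833.3084; round gives code 833.
Code 833 maps back to (−1.8) + 833×0.000878906 V = -1.0678711 V.
Difference: 0.000271094 V → 0.271 mV.

0.271 mV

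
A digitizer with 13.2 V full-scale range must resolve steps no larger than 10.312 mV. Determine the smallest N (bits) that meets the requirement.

11 bits

Number of steps required ≥ 13.2 V / 10.312 mV = 1280.06.
Need 2^N ≥ 1280.06; 2^10 = 1024, 2^11 = 2048.
Minimum N = 11.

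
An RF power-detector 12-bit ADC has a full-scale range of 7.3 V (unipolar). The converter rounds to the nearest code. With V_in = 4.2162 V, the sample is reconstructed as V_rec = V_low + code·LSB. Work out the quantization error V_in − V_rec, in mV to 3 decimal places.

Step size: 7.3 V ÷ 2^12 = 1.782 mV.
(V_in − V_low)/LSB = (4.2162 − 0)/0.00178223 = 2365.6925 → code 2366 (round).
V_rec = 0 + 2366·0.00178223 = 4.216748 V.
Difference: -0.000548047 V → -0.548 mV.

-0.548 mV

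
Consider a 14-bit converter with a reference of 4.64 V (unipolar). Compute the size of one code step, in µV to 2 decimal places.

283.20 µV

Full-scale span = 4.64 V.
LSB = 4.64 / 2^14 = 4.64 / 16384 = 0.000283203 V = 283.20 µV.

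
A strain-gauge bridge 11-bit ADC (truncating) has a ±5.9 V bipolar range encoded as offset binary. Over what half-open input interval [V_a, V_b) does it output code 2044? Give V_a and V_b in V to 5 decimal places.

LSB = 11.8/2^11 = 5.762 mV.
V_a = V_low + 2044·LSB = 5.87695 V; V_b = V_low + 2045·LSB = 5.88271 V.

[5.87695 V, 5.88271 V)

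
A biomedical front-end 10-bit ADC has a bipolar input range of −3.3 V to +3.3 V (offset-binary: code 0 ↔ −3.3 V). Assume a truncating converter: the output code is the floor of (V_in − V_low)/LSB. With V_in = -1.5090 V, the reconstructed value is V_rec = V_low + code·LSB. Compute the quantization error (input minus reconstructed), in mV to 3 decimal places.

5.648 mV

One LSB is 6.6 V / 1024 = 6.445 mV.
(V_in − V_low)/LSB = (-1.5090 − (−3.3))/0.00644531 = 277.8764 → code 277 (floor).
Code 277 maps back to (−3.3) + 277×0.00644531 V = -1.5146484 V.
Error = -1.5090 − (−1.5146484) = 0.00564844 V = 5.648 mV.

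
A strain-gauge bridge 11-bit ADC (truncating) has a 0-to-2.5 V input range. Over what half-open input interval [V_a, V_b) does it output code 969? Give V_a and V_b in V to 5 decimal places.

LSB = 2.5/2^11 = 1.221 mV.
V_a = V_low + 969·LSB = 1.18286 V; V_b = V_low + 970·LSB = 1.18408 V.

[1.18286 V, 1.18408 V)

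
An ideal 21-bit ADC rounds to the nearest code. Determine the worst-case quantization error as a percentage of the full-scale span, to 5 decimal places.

Rounding → worst-case error = ½ LSB = V_FS/2^22, so 100/4194304 = 2.38419e-05 % of full scale.

0.00002 %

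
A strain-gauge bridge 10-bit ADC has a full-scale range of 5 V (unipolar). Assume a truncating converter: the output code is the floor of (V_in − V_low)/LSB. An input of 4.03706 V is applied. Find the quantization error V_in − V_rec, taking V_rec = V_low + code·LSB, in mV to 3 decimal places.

3.857 mV

Step size: 5 V ÷ 2^10 = 4.883 mV.
(V_in − V_low)/LSB = (4.03706 − 0)/0.00488281 = 826.7899 → code 826 (floor).
Code 826 maps back to 0 + 826×0.00488281 V = 4.0332031 V.
Difference: 0.00385688 V → 3.857 mV.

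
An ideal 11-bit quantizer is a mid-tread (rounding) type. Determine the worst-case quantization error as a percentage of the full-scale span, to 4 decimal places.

Rounding → worst-case error = ½ LSB = V_FS/2^12, so 100/4096 = 0.0244141 % of full scale.

0.0244 %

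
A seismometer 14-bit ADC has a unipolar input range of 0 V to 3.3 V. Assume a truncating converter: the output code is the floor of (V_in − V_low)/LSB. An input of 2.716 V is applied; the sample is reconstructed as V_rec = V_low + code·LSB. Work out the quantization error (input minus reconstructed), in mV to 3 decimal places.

LSB = 3.3/2^14 = 201.42 µV.
(2.716 − 0)/0.000201416 = 13484.5285; ⌊·⌋ gives code 13484.
Code 13484 maps back to 0 + 13484×0.000201416 V = 2.7158936 V.
V_in − V_rec = 0.000106445 V = 0.106 mV.

0.106 mV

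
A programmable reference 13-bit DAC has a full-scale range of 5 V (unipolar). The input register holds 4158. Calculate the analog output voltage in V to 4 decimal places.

2.5378 V

LSB = 5 V / 2^13 = 0.610 mV.
V_out = 0 + 4158 × 0.000610352 V = 2.53784 V.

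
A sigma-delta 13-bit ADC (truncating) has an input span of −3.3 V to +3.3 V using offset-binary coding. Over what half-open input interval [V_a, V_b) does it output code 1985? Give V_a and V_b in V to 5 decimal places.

[-1.70076 V, -1.69995 V)

LSB = 6.6/2^13 = 0.806 mV.
V_a = V_low + 1985·LSB = -1.70076 V; V_b = V_low + 1986·LSB = -1.69995 V.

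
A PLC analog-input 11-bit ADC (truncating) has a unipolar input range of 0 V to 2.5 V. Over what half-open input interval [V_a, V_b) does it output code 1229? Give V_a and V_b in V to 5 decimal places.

[1.50024 V, 1.50146 V)

LSB = 2.5/2^11 = 1.221 mV.
V_a = V_low + 1229·LSB = 1.50024 V; V_b = V_low + 1230·LSB = 1.50146 V.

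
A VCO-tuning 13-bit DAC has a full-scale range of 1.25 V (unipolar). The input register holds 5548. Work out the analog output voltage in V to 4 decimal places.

LSB = 1.25 V / 2^13 = 152.59 µV.
V_out = 0 + 5548 × 0.000152588 V = 0.846558 V.

0.8466 V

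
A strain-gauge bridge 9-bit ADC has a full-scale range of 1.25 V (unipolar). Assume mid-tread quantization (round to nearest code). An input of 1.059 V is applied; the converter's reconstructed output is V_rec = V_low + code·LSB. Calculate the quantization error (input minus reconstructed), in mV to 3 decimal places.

One LSB is 1.25 V / 512 = 2.441 mV.
(1.059 − 0)/0.00244141 = 433.7664; round gives code 434.
Code 434 maps back to 0 + 434×0.00244141 V = 1.0595703 V.
Error = 1.059 − 1.0595703 = -0.000570312 V = -0.570 mV.

-0.570 mV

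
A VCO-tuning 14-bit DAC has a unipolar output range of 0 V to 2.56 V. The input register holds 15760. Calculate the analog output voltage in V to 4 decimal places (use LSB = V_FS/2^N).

2.4625 V

LSB = 2.56 V / 2^14 = 156.25 µV.
V_out = 0 + 15760 × 0.00015625 V = 2.4625 V.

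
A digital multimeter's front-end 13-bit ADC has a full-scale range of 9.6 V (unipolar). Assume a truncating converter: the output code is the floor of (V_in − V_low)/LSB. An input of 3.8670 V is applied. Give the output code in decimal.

code 3299

With 8192 levels over 9.6 V, one step is 1.172 mV.
(3.8670 − 0) / 0.00117187 = 3299.840 LSBs.
So the output code is 3299.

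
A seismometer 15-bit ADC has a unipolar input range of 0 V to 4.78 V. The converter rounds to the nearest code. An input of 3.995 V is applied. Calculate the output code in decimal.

code 27387

With 32768 levels over 4.78 V, one step is 145.87 µV.
(3.995 − 0) / 0.000145874 = 27386.644 LSBs.
Round → code 27387.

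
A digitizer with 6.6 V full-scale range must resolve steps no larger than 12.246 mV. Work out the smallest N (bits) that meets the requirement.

Number of steps required ≥ 6.6 V / 12.246 mV = 538.95.
Need 2^N ≥ 538.95; 2^9 = 512, 2^10 = 1024.
Minimum N = 10.

10 bits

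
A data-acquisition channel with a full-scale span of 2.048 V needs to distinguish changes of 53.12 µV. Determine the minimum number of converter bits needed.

Number of steps required ≥ 2.048 V / 53.12 µV = 38554.22.
Need 2^N ≥ 38554.22; 2^15 = 32768, 2^16 = 65536.
Minimum N = 16.

16 bits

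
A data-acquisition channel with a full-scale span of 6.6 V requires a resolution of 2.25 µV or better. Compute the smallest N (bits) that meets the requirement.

Number of steps required ≥ 6.6 V / 2.25 µV = 2933333.33.
Need 2^N ≥ 2933333.33; 2^21 = 2097152, 2^22 = 4194304.
Minimum N = 22.

22 bits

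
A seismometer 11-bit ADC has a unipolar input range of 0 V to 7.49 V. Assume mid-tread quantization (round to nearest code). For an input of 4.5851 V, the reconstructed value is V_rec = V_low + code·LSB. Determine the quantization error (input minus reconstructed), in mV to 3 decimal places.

-1.062 mV

Step size: 7.49 V ÷ 2^11 = 3.657 mV.
(4.5851 − 0)/0.00365723 = 1253.7096; round gives code 1254.
V_rec = 0 + 1254·0.00365723 = 4.5861621 V.
Difference: -0.00106211 V → -1.062 mV.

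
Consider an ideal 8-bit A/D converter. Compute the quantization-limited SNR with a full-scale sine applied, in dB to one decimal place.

49.9 dB

SNR ≈ 6.02·N + 1.76 dB = 6.02·8 + 1.76 = 49.92 dB.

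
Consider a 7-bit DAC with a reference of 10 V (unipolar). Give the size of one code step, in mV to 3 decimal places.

78.125 mV

Full-scale span = 10 V.
LSB = 10 / 2^7 = 10 / 128 = 0.078125 V = 78.125 mV.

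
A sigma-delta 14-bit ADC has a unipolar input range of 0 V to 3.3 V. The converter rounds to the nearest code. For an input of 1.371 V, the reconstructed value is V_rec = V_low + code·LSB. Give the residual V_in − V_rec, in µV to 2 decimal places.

-38.82 µV

One LSB is 3.3 V / 16384 = 201.42 µV.
Scaled input = 6806.8073 LSBs, so code = 6807.
Code 6807 maps back to 0 + 6807×0.000201416 V = 1.3710388 V.
Error = 1.371 − 1.3710388 = -3.88184e-05 V = -38.82 µV.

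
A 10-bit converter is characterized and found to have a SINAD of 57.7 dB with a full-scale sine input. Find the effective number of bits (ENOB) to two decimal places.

ENOB = (SINAD − 1.76) / 6.02 = (57.7 − 1.76)/6.02 = 9.292.

9.29 bits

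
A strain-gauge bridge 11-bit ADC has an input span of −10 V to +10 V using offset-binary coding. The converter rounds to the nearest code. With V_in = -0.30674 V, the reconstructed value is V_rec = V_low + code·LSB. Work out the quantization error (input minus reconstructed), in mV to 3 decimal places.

LSB = 20/2^11 = 9.766 mV.
Scaled input = 992.5898 LSBs, so code = 993.
Reconstructed: -0.30273438 V.
Difference: -0.00400562 V → -4.006 mV.

-4.006 mV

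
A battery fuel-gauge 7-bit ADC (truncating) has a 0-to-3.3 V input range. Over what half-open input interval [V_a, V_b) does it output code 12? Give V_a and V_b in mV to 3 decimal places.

LSB = 3.3/2^7 = 25.781 mV.
V_a = V_low + 12·LSB = 0.309375 V; V_b = V_low + 13·LSB = 0.335156 V.

[309.375 mV, 335.156 mV)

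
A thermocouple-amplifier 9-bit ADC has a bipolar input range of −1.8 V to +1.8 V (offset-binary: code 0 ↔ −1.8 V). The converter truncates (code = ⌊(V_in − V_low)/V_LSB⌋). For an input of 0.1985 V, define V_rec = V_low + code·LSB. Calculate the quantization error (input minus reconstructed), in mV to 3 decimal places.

LSB = 3.6/2^9 = 7.031 mV.
(0.1985 − (−1.8))/0.00703125 = 284.2311; ⌊·⌋ gives code 284.
Code 284 maps back to (−1.8) + 284×0.00703125 V = 0.196875 V.
Difference: 0.001625 V → 1.625 mV.

1.625 mV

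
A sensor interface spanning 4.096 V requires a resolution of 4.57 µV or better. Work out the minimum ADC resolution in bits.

20 bits

Number of steps required ≥ 4.096 V / 4.57 µV = 896280.09.
Need 2^N ≥ 896280.09; 2^19 = 524288, 2^20 = 1048576.
Minimum N = 20.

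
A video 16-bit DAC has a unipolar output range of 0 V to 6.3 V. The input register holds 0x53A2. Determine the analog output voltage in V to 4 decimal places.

LSB = 6.3 V / 2^16 = 96.13 µV.
Code 0x53A2 = 21410 decimal.
V_out = 0 + 21410 × 9.61304e-05 V = 2.05815 V.

2.0582 V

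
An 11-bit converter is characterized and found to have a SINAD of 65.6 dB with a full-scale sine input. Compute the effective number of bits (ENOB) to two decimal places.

ENOB = (SINAD − 1.76) / 6.02 = (65.6 − 1.76)/6.02 = 10.605.

10.60 bits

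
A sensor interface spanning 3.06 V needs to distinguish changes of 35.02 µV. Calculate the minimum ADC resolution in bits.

Number of steps required ≥ 3.06 V / 35.02 µV = 87378.64.
Need 2^N ≥ 87378.64; 2^16 = 65536, 2^17 = 131072.
Minimum N = 17.

17 bits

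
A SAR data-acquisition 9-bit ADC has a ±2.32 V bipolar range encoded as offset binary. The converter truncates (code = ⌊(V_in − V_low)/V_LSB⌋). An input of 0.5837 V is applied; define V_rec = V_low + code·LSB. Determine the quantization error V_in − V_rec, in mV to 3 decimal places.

3.700 mV

Step size: 4.64 V ÷ 2^9 = 9.062 mV.
Scaled input = 320.4083 LSBs, so code = 320.
Reconstructed: 0.58 V.
Error = 0.5837 − 0.58 = 0.0037 V = 3.700 mV.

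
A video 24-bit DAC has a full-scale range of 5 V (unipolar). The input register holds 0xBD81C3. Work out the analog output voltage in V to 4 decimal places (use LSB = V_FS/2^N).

LSB = 5 V / 2^24 = 0.30 µV.
Code 0xBD81C3 = 12419523 decimal.
V_out = 0 + 12419523 × 2.98023e-07 V = 3.70131 V.

3.7013 V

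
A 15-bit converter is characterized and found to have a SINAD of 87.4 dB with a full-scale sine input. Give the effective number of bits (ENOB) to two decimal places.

ENOB = (SINAD − 1.76) / 6.02 = (87.4 − 1.76)/6.02 = 14.226.

14.23 bits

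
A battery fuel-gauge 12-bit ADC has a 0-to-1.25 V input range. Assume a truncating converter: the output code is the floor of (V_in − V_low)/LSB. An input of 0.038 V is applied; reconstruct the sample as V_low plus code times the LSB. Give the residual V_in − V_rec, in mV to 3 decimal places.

0.158 mV

LSB = 1.25/2^12 = 305.18 µV.
(V_in − V_low)/LSB = (0.038 − 0)/0.000305176 = 124.5184 → code 124 (floor).
V_rec = 0 + 124·0.000305176 = 0.037841797 V.
Difference: 0.000158203 V → 0.158 mV.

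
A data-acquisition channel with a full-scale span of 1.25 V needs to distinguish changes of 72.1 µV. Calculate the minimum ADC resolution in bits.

Number of steps required ≥ 1.25 V / 72.1 µV = 17337.03.
Need 2^N ≥ 17337.03; 2^14 = 16384, 2^15 = 32768.
Minimum N = 15.

15 bits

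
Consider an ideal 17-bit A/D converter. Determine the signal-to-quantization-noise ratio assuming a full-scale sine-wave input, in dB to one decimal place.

104.1 dB

SNR ≈ 6.02·N + 1.76 dB = 6.02·17 + 1.76 = 104.10 dB.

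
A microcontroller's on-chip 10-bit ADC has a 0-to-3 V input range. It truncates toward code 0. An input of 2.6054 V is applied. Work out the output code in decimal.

code 889

With 1024 levels over 3 V, one step is 2.930 mV.
(2.6054 − 0) / 0.00292969 = 889.310 LSBs.
So the output code is 889.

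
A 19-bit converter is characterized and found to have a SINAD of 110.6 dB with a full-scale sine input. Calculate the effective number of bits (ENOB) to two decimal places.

18.08 bits

ENOB = (SINAD − 1.76) / 6.02 = (110.6 − 1.76)/6.02 = 18.080.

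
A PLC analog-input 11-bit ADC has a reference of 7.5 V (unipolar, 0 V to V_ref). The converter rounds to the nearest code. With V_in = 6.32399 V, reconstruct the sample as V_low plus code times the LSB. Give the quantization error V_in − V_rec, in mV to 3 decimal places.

Step size: 7.5 V ÷ 2^11 = 3.662 mV.
Scaled input = 1726.8709 LSBs, so code = 1727.
V_rec = 0 + 1727·0.00366211 = 6.3244629 V.
Error = 6.32399 − 6.3244629 = -0.000472891 V = -0.473 mV.

-0.473 mV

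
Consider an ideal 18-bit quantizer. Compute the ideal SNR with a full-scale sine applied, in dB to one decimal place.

110.1 dB

SNR ≈ 6.02·N + 1.76 dB = 6.02·18 + 1.76 = 110.12 dB.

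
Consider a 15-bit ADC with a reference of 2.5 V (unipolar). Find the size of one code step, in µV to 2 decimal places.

Full-scale span = 2.5 V.
LSB = 2.5 / 2^15 = 2.5 / 32768 = 7.62939e-05 V = 76.29 µV.

76.29 µV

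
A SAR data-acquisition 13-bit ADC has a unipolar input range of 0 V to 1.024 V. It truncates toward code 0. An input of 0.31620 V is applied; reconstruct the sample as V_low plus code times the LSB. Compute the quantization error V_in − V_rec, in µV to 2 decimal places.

75.00 µV

One LSB is 1.024 V / 8192 = 125.00 µV.
(0.31620 − 0)/0.000125 = 2529.6000; ⌊·⌋ gives code 2529.
V_rec = 0 + 2529·0.000125 = 0.316125 V.
V_in − V_rec = 7.5e-05 V = 75.00 µV.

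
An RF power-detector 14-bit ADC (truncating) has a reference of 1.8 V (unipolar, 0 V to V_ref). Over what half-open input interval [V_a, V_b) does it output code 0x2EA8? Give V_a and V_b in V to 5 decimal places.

[1.31221 V, 1.31232 V)

LSB = 1.8/2^14 = 109.86 µV.
Code 0x2EA8 = 11944 decimal.
V_a = V_low + 11944·LSB = 1.31221 V; V_b = V_low + 11945·LSB = 1.31232 V.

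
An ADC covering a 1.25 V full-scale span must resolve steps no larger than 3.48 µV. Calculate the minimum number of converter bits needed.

Number of steps required ≥ 1.25 V / 3.48 µV = 359195.40.
Need 2^N ≥ 359195.40; 2^18 = 262144, 2^19 = 524288.
Minimum N = 19.

19 bits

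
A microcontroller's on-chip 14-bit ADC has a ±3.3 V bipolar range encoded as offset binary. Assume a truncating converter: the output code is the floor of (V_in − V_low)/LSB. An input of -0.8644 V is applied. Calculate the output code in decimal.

Full-scale span = 6.6 V; LSB = 6.6/2^14 = 402.83 µV.
(-0.8644 − (−3.3)) / 0.000402832 = 6046.192 LSBs.
⌊·⌋(6046.192) = 6046.

code 6046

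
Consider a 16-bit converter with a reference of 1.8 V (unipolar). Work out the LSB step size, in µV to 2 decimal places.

27.47 µV

Full-scale span = 1.8 V.
LSB = 1.8 / 2^16 = 1.8 / 65536 = 2.74658e-05 V = 27.47 µV.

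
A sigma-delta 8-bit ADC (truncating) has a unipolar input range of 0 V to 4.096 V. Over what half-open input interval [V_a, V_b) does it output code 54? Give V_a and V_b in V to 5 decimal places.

[0.86400 V, 0.88000 V)

LSB = 4.096/2^8 = 16.000 mV.
V_a = V_low + 54·LSB = 0.864 V; V_b = V_low + 55·LSB = 0.88 V.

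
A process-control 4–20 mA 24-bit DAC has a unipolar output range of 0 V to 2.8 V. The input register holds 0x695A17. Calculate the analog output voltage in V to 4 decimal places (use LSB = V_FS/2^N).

LSB = 2.8 V / 2^24 = 0.17 µV.
Code 0x695A17 = 6904343 decimal.
V_out = 0 + 6904343 × 1.66893e-07 V = 1.15229 V.

1.1523 V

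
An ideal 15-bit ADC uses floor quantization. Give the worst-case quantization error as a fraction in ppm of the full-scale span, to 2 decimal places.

30.52 ppm

Truncating → worst-case error = 1 LSB = V_FS/2^15, so 1e+06/32768 = 30.5176 ppm of full scale.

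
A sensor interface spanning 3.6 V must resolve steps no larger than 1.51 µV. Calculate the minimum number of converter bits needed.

Number of steps required ≥ 3.6 V / 1.51 µV = 2384105.96.
Need 2^N ≥ 2384105.96; 2^21 = 2097152, 2^22 = 4194304.
Minimum N = 22.

22 bits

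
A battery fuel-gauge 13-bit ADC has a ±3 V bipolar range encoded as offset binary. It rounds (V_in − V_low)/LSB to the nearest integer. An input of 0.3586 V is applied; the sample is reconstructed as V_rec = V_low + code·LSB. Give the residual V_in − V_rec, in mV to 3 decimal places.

LSB = 6/2^13 = 0.732 mV.
(0.3586 − (−3))/0.000732422 = 4585.6085; round gives code 4586.
Code 4586 maps back to (−3) + 4586×0.000732422 V = 0.35888672 V.
V_in − V_rec = -0.000286719 V = -0.287 mV.

-0.287 mV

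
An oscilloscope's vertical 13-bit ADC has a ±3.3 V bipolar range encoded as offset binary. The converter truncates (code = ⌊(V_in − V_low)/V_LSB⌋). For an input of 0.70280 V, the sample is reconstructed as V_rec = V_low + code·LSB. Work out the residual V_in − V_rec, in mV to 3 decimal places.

0.261 mV

One LSB is 6.6 V / 8192 = 0.806 mV.
(0.70280 − (−3.3))/0.000805664 = 4968.3239; ⌊·⌋ gives code 4968.
Reconstructed: 0.70253906 V.
V_in − V_rec = 0.000260937 V = 0.261 mV.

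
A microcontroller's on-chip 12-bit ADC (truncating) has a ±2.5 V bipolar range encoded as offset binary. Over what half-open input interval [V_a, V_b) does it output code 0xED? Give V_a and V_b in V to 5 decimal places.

[-2.21069 V, -2.20947 V)

LSB = 5/2^12 = 1.221 mV.
Code 0xED = 237 decimal.
V_a = V_low + 237·LSB = -2.21069 V; V_b = V_low + 238·LSB = -2.20947 V.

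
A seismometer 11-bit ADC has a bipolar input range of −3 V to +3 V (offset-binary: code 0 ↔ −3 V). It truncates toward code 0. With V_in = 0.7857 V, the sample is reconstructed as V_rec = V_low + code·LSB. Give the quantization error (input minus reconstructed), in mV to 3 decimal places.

Step size: 6 V ÷ 2^11 = 2.930 mV.
(0.7857 − (−3))/0.00292969 = 1292.1856; ⌊·⌋ gives code 1292.
Reconstructed: 0.78515625 V.
Error = 0.7857 − 0.78515625 = 0.00054375 V = 0.544 mV.

0.544 mV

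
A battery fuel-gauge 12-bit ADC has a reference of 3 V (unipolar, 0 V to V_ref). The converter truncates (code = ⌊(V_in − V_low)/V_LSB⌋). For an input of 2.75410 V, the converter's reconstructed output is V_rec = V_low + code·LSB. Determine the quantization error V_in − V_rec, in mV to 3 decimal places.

0.194 mV

Step size: 3 V ÷ 2^12 = 0.732 mV.
(V_in − V_low)/LSB = (2.75410 − 0)/0.000732422 = 3760.2645 → code 3760 (floor).
Reconstructed: 2.7539062 V.
V_in − V_rec = 0.00019375 V = 0.194 mV.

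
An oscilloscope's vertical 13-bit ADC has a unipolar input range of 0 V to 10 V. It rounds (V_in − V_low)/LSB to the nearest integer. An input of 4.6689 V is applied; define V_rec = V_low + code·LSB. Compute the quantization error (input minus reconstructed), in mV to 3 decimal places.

-0.289 mV

LSB = 10/2^13 = 1.221 mV.
(4.6689 − 0)/0.0012207 = 3824.7629; round gives code 3825.
Code 3825 maps back to 0 + 3825×0.0012207 V = 4.6691895 V.
V_in − V_rec = -0.000289453 V = -0.289 mV.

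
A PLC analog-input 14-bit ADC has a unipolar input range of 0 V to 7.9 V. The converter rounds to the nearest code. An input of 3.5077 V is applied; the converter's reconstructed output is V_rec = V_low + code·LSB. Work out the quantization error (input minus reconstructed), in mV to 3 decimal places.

-0.143 mV

LSB = 7.9/2^14 = 482.18 µV.
(3.5077 − 0)/0.000482178 = 7274.7034; round gives code 7275.
Code 7275 maps back to 0 + 7275×0.000482178 V = 3.507843 V.
Difference: -0.000143018 V → -0.143 mV.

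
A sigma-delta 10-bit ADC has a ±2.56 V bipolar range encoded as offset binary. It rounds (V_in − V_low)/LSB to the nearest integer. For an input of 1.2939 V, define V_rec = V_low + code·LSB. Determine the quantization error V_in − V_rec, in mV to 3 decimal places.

-1.100 mV

LSB = 5.12/2^10 = 5.000 mV.
(1.2939 − (−2.56))/0.005 = 770.7800; round gives code 771.
Code 771 maps back to (−2.56) + 771×0.005 V = 1.295 V.
V_in − V_rec = -0.0011 V = -1.100 mV.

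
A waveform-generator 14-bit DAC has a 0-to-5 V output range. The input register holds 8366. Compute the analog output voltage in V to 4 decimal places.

2.5531 V

LSB = 5 V / 2^14 = 305.18 µV.
V_out = 0 + 8366 × 0.000305176 V = 2.5531 V.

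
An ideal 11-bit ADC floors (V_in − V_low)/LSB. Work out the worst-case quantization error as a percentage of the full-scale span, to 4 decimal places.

Truncating → worst-case error = 1 LSB = V_FS/2^11, so 100/2048 = 0.0488281 % of full scale.

0.0488 %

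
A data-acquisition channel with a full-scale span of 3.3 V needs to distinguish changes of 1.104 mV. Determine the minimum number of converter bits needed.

Number of steps required ≥ 3.3 V / 1.104 mV = 2989.13.
Need 2^N ≥ 2989.13; 2^11 = 2048, 2^12 = 4096.
Minimum N = 12.

12 bits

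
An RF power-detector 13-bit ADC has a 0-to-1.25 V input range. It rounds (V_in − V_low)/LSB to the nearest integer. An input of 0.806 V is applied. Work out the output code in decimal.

LSB = 1.25 V / 8192 = 152.59 µV.
Input sits at 5282.202 steps above V_low.
round(5282.202) = 5282.

code 5282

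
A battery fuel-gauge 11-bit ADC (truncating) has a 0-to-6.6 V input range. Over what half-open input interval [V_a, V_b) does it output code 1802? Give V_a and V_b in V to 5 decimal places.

LSB = 6.6/2^11 = 3.223 mV.
V_a = V_low + 1802·LSB = 5.80723 V; V_b = V_low + 1803·LSB = 5.81045 V.

[5.80723 V, 5.81045 V)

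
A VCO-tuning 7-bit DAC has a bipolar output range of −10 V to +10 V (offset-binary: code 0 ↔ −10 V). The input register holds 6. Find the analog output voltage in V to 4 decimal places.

LSB = 20 V / 2^7 = 156.250 mV.
V_out = (−10) + 6 × 0.15625 V = -9.0625 V.

-9.0625 V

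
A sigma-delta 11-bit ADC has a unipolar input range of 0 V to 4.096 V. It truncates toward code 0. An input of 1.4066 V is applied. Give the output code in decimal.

Full-scale span = 4.096 V; LSB = 4.096/2^11 = 2.000 mV.
(V_in − V_low)/LSB = (1.4066 − 0) / 0.002 = 703.300.
⌊·⌋(703.300) = 703.

code 703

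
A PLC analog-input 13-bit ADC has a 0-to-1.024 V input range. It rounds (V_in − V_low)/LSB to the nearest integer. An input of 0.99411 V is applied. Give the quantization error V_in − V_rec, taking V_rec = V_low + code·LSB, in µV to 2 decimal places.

-15.00 µV

Step size: 1.024 V ÷ 2^13 = 125.00 µV.
Scaled input = 7952.8800 LSBs, so code = 7953.
V_rec = 0 + 7953·0.000125 = 0.994125 V.
Error = 0.99411 − 0.994125 = -1.5e-05 V = -15.00 µV.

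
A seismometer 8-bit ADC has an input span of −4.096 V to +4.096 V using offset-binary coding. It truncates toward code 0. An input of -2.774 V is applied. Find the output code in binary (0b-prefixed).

With 256 levels over 8.192 V, one step is 32.000 mV.
(V_in − V_low)/LSB = (-2.774 − (−4.096)) / 0.032 = 41.312.
Floor → code 41.
In binary (0b-prefixed): 0b101001.

code 0b101001 (decimal 41)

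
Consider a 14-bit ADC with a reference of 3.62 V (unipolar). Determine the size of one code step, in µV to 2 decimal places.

220.95 µV

Full-scale span = 3.62 V.
LSB = 3.62 / 2^14 = 3.62 / 16384 = 0.000220947 V = 220.95 µV.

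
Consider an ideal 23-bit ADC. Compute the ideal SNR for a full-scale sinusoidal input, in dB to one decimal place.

140.2 dB

SNR ≈ 6.02·N + 1.76 dB = 6.02·23 + 1.76 = 140.22 dB.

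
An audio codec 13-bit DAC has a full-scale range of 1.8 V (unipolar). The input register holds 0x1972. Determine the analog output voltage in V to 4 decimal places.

1.4313 V

LSB = 1.8 V / 2^13 = 219.73 µV.
Code 0x1972 = 6514 decimal.
V_out = 0 + 6514 × 0.000219727 V = 1.4313 V.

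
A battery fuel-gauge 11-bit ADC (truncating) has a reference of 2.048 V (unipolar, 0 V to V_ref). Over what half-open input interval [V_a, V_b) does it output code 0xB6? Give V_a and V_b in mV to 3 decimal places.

[182.000 mV, 183.000 mV)

LSB = 2.048/2^11 = 1.000 mV.
Code 0xB6 = 182 decimal.
V_a = V_low + 182·LSB = 0.182 V; V_b = V_low + 183·LSB = 0.183 V.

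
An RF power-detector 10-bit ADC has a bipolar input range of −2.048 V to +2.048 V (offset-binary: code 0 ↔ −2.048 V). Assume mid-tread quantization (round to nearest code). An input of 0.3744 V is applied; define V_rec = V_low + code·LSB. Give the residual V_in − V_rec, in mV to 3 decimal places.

LSB = 4.096/2^10 = 4.000 mV.
Scaled input = 605.6000 LSBs, so code = 606.
V_rec = (−2.048) + 606·0.004 = 0.376 V.
Difference: -0.0016 V → -1.600 mV.

-1.600 mV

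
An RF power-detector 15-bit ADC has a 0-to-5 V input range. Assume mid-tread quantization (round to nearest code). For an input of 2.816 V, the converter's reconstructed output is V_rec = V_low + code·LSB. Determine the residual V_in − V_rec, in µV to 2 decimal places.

-9.52 µV

LSB = 5/2^15 = 152.59 µV.
(V_in − V_low)/LSB = (2.816 − 0)/0.000152588 = 18454.9376 → code 18455 (round).
Reconstructed: 2.8160095 V.
Difference: -9.52148e-06 V → -9.52 µV.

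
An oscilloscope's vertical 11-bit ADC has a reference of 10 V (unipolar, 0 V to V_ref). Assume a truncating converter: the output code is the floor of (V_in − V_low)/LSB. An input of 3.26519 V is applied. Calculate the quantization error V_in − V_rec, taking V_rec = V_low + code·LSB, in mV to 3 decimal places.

3.471 mV

One LSB is 10 V / 2048 = 4.883 mV.
Scaled input = 668.7109 LSBs, so code = 668.
Code 668 maps back to 0 + 668×0.00488281 V = 3.2617188 V.
Error = 3.26519 − 3.2617188 = 0.00347125 V = 3.471 mV.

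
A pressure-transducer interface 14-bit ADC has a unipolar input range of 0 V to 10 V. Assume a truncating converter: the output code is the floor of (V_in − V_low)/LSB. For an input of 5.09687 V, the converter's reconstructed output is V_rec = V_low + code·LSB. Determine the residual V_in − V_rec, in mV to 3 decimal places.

One LSB is 10 V / 16384 = 0.610 mV.
Scaled input = 8350.7118 LSBs, so code = 8350.
Code 8350 maps back to 0 + 8350×0.000610352 V = 5.0964355 V.
Difference: 0.000434453 V → 0.434 mV.

0.434 mV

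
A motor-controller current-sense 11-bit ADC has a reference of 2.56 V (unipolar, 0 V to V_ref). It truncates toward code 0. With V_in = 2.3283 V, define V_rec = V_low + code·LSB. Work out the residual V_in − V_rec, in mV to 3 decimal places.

0.800 mV

LSB = 2.56/2^11 = 1.250 mV.
(2.3283 − 0)/0.00125 = 1862.6400; ⌊·⌋ gives code 1862.
Reconstructed: 2.3275 V.
V_in − V_rec = 0.0008 V = 0.800 mV.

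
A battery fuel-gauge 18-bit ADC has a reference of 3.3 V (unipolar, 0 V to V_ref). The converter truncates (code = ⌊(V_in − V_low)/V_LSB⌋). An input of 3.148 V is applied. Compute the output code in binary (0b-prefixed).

code 0b111101000011010101 (decimal 250069)

LSB = 3.3 V / 262144 = 12.59 µV.
Input sits at 250069.488 steps above V_low.
⌊·⌋(250069.488) = 250069.
In binary (0b-prefixed): 0b111101000011010101.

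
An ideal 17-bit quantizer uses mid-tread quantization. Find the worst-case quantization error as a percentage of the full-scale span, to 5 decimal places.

0.00038 %

Rounding → worst-case error = ½ LSB = V_FS/2^18, so 100/262144 = 0.00038147 % of full scale.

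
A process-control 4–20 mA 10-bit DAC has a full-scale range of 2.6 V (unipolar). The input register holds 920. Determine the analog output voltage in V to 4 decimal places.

LSB = 2.6 V / 2^10 = 2.539 mV.
V_out = 0 + 920 × 0.00253906 V = 2.33594 V.

2.3359 V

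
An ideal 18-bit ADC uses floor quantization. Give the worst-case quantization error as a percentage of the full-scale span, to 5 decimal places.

0.00038 %

Truncating → worst-case error = 1 LSB = V_FS/2^18, so 100/262144 = 0.00038147 % of full scale.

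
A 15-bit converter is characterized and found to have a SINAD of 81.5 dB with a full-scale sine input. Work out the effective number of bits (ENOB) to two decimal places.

13.25 bits

ENOB = (SINAD − 1.76) / 6.02 = (81.5 − 1.76)/6.02 = 13.246.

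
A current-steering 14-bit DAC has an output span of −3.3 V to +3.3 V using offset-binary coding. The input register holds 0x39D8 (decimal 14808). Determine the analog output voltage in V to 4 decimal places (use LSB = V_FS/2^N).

2.6651 V

LSB = 6.6 V / 2^14 = 402.83 µV.
Code 0x39D8 = 14808 decimal.
V_out = (−3.3) + 14808 × 0.000402832 V = 2.66514 V.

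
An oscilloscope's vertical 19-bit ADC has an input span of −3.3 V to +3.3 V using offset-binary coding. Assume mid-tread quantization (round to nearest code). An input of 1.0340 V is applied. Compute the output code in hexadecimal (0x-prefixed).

code 0x540DA (decimal 344282)

LSB = 6.6 V / 524288 = 12.59 µV.
Input sits at 344282.453 steps above V_low.
So the output code is 344282.
In hexadecimal (0x-prefixed): 0x540DA.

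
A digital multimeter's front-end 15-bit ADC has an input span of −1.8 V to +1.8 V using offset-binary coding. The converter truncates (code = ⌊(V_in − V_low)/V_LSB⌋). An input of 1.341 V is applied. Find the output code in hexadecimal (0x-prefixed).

LSB = 3.6 V / 32768 = 109.86 µV.
Input sits at 28590.080 steps above V_low.
Floor → code 28590.
In hexadecimal (0x-prefixed): 0x6FAE.

code 0x6FAE (decimal 28590)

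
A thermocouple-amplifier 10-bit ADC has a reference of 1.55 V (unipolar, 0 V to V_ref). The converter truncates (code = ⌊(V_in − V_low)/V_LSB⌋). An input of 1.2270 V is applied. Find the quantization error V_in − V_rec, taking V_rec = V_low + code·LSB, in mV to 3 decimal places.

Step size: 1.55 V ÷ 2^10 = 1.514 mV.
(1.2270 − 0)/0.00151367 = 810.6116; ⌊·⌋ gives code 810.
V_rec = 0 + 810·0.00151367 = 1.2260742 V.
Error = 1.2270 − 1.2260742 = 0.000925781 V = 0.926 mV.

0.926 mV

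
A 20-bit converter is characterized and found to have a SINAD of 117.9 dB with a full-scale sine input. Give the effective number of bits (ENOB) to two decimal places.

ENOB = (SINAD − 1.76) / 6.02 = (117.9 − 1.76)/6.02 = 19.292.

19.29 bits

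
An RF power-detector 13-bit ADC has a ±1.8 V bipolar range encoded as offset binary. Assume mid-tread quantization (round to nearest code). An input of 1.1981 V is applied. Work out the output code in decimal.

Full-scale span = 3.6 V; LSB = 3.6/2^13 = 439.45 µV.
(V_in − V_low)/LSB = (1.1981 − (−1.8)) / 0.000439453 = 6822.343.
round(6822.343) = 6822.

code 6822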